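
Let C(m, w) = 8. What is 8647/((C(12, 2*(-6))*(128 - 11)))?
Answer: 8647/936 ≈ 9.2383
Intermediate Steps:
8647/((C(12, 2*(-6))*(128 - 11))) = 8647/((8*(128 - 11))) = 8647/((8*117)) = 8647/936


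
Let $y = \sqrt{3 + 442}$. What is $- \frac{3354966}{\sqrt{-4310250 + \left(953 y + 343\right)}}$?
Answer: $\frac{3354966 i}{\sqrt{4309907 - 953 \sqrt{445}}} \approx 1619.8 i$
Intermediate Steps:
$y = \sqrt{445} \approx 21.095$
$- \frac{3354966}{\sqrt{-4310250 + \left(953 y + 343\right)}} = - \frac{3354966}{\sqrt{-4310250 + \left(953 \sqrt{445} + 343\right)}} = - \frac{3354966}{\sqrt{-4310250 + \left(343 + 953 \sqrt{445}\right)}} = - \frac{3354966}{\sqrt{-4309907 + 953 \sqrt{445}}}$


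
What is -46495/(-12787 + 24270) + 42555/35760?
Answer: -78266809/27375472 ≈ -2.8590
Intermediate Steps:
-46495/(-12787 + 24270) + 42555/35760 = -46495/11483 + 42555*(1/35760) = -46495*1/11483 + 2837/2384 = -46495/11483 + 2837/2384 = -78266809/27375472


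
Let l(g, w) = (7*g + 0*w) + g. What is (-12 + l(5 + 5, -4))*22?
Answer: 1496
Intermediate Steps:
l(g, w) = 8*g (l(g, w) = (7*g + 0) + g = 7*g + g = 8*g)
(-12 + l(5 + 5, -4))*22 = (-12 + 8*(5 + 5))*22 = (-12 + 8*10)*22 = (-12 + 80)*22 = 68*22 = 1496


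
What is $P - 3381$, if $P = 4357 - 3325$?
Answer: $-2349$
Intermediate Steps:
$P = 1032$
$P - 3381 = 1032 - 3381 = -2349$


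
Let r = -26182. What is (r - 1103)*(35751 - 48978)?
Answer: 360898695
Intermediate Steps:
(r - 1103)*(35751 - 48978) = (-26182 - 1103)*(35751 - 48978) = -27285*(-13227) = 360898695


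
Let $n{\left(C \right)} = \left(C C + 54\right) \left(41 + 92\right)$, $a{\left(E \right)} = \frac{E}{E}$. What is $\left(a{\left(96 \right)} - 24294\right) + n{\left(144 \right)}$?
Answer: $2740777$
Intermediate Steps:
$a{\left(E \right)} = 1$
$n{\left(C \right)} = 7182 + 133 C^{2}$ ($n{\left(C \right)} = \left(C^{2} + 54\right) 133 = \left(54 + C^{2}\right) 133 = 7182 + 133 C^{2}$)
$\left(a{\left(96 \right)} - 24294\right) + n{\left(144 \right)} = \left(1 - 24294\right) + \left(7182 + 133 \cdot 144^{2}\right) = -24293 + \left(7182 + 133 \cdot 20736\right) = -24293 + \left(7182 + 2757888\right) = -24293 + 2765070 = 2740777$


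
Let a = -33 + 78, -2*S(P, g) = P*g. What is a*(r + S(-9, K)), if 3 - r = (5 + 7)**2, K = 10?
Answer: -4320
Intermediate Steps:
S(P, g) = -P*g/2
r = -141 (r = 3 - (5 + 7)**2 = 3 - 1*12**2 = 3 - 1*144 = 3 - 144 = -141)
a = 45
a*(r + S(-9, K)) = 45*(-141 - 1/2*(-9)*10) = 45*(-141 + 45) = 45*(-96) = -4320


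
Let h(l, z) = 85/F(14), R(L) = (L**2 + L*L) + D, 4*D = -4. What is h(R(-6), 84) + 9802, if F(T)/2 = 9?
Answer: 176521/18 ≈ 9806.7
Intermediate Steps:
D = -1 (D = (1/4)*(-4) = -1)
R(L) = -1 + 2*L**2 (R(L) = (L**2 + L*L) - 1 = (L**2 + L**2) - 1 = 2*L**2 - 1 = -1 + 2*L**2)
F(T) = 18 (F(T) = 2*9 = 18)
h(l, z) = 85/18
h(R(-6), 84) + 9802 = 85/18 + 9802 = 176521/18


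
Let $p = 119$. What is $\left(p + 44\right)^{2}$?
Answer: $26569$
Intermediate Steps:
$\left(p + 44\right)^{2} = \left(119 + 44\right)^{2} = 163^{2} = 26569$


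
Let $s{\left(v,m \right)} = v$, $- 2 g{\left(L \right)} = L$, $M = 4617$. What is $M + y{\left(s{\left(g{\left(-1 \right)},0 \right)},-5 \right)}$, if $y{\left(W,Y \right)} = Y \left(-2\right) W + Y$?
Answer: $4617$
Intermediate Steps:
$g{\left(L \right)} = - \frac{L}{2}$
$y{\left(W,Y \right)} = Y - 2 W Y$ ($y{\left(W,Y \right)} = - 2 Y W + Y = - 2 W Y + Y = Y - 2 W Y$)
$M + y{\left(s{\left(g{\left(-1 \right)},0 \right)},-5 \right)} = 4617 - 5 \left(1 - 2 \left(\left(- \frac{1}{2}\right) \left(-1\right)\right)\right) = 4617 - 5 \left(1 - 1\right) = 4617 - 0 = 4617 + 0 = 4617$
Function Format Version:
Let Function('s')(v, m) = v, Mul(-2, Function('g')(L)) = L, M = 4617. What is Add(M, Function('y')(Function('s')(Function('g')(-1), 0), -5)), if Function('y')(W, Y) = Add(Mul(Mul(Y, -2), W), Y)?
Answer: 4617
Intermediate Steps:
Function('g')(L) = Mul(Rational(-1, 2), L)
Function('y')(W, Y) = Add(Y, Mul(-2, W, Y)) (Function('y')(W, Y) = Add(Mul(Mul(-2, Y), W), Y) = Add(Mul(-2, W, Y), Y) = Add(Y, Mul(-2, W, Y)))
Add(M, Function('y')(Function('s')(Function('g')(-1), 0), -5)) = Add(4617, Mul(-5, Add(1, Mul(-2, Mul(Rational(-1, 2), -1))))) = Add(4617, Mul(-5, Add(1, Mul(-2, Rational(1, 2))))) = Add(4617, Mul(-5, Add(1, -1))) = Add(4617, Mul(-5, 0)) = Add(4617, 0) = 4617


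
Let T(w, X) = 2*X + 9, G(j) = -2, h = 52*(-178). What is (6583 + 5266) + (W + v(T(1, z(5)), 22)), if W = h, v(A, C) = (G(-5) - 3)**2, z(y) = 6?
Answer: 2618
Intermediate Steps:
h = -9256
T(w, X) = 9 + 2*X
v(A, C) = 25 (v(A, C) = (-2 - 3)**2 = (-5)**2 = 25)
W = -9256
(6583 + 5266) + (W + v(T(1, z(5)), 22)) = (6583 + 5266) + (-9256 + 25) = 11849 - 9231 = 2618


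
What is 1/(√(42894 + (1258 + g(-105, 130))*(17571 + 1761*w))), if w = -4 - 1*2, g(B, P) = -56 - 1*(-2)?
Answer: √8476914/8476914 ≈ 0.00034346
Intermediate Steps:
g(B, P) = -54 (g(B, P) = -56 + 2 = -54)
w = -6 (w = -4 - 2 = -6)
1/(√(42894 + (1258 + g(-105, 130))*(17571 + 1761*w))) = 1/(√(42894 + (1258 - 54)*(17571 + 1761*(-6)))) = 1/(√(42894 + 1204*(17571 - 10566))) = 1/(√(42894 + 1204*7005)) = 1/(√(42894 + 8434020)) = 1/(√8476914) = √8476914/8476914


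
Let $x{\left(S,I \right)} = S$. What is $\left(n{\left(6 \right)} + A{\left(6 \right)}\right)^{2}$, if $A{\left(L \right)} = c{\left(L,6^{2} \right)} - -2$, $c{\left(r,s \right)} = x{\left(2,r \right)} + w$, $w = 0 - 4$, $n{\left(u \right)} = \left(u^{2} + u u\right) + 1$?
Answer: $5329$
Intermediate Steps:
$n{\left(u \right)} = 1 + 2 u^{2}$ ($n{\left(u \right)} = \left(u^{2} + u^{2}\right) + 1 = 2 u^{2} + 1 = 1 + 2 u^{2}$)
$w = -4$ ($w = 0 - 4 = -4$)
$c{\left(r,s \right)} = -2$ ($c{\left(r,s \right)} = 2 - 4 = -2$)
$A{\left(L \right)} = 0$ ($A{\left(L \right)} = -2 - -2 = -2 + 2 = 0$)
$\left(n{\left(6 \right)} + A{\left(6 \right)}\right)^{2} = \left(\left(1 + 2 \cdot 6^{2}\right) + 0\right)^{2} = \left(\left(1 + 2 \cdot 36\right) + 0\right)^{2} = \left(\left(1 + 72\right) + 0\right)^{2} = \left(73 + 0\right)^{2} = 73^{2} = 5329$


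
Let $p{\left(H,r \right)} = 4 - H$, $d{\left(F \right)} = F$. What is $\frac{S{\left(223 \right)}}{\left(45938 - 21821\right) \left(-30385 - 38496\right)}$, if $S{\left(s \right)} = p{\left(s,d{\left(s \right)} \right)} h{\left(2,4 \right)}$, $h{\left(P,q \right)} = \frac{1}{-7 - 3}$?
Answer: $- \frac{73}{5537343590} \approx -1.3183 \cdot 10^{-8}$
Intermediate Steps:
$h{\left(P,q \right)} = - \frac{1}{10}$ ($h{\left(P,q \right)} = \frac{1}{-10} = - \frac{1}{10}$)
$S{\left(s \right)} = - \frac{2}{5} + \frac{s}{10}$ ($S{\left(s \right)} = \left(4 - s\right) \left(- \frac{1}{10}\right) = - \frac{2}{5} + \frac{s}{10}$)
$\frac{S{\left(223 \right)}}{\left(45938 - 21821\right) \left(-30385 - 38496\right)} = \frac{- \frac{2}{5} + \frac{1}{10} \cdot 223}{\left(45938 - 21821\right) \left(-30385 - 38496\right)} = \frac{- \frac{2}{5} + \frac{223}{10}}{24117 \left(-68881\right)} = \frac{219}{10 \left(-1661203077\right)} = \frac{219}{10} \left(- \frac{1}{1661203077}\right) = - \frac{73}{5537343590}$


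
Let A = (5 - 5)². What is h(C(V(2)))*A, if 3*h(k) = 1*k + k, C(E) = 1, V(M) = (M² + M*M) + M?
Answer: 0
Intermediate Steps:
V(M) = M + 2*M² (V(M) = (M² + M²) + M = 2*M² + M = M + 2*M²)
A = 0 (A = 0² = 0)
h(k) = 2*k/3 (h(k) = (1*k + k)/3 = (k + k)/3 = (2*k)/3 = 2*k/3)
h(C(V(2)))*A = ((⅔)*1)*0 = (⅔)*0 = 0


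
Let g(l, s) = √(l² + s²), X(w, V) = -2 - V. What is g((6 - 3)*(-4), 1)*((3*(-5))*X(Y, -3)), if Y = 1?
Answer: -15*√145 ≈ -180.62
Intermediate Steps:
g((6 - 3)*(-4), 1)*((3*(-5))*X(Y, -3)) = √(((6 - 3)*(-4))² + 1²)*((3*(-5))*(-2 - 1*(-3))) = √((3*(-4))² + 1)*(-15*(-2 + 3)) = √((-12)² + 1)*(-15*1) = √(144 + 1)*(-15) = √145*(-15) = -15*√145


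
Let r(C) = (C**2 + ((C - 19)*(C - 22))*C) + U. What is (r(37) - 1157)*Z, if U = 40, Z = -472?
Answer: -4834224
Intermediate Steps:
r(C) = 40 + C**2 + C*(-22 + C)*(-19 + C) (r(C) = (C**2 + ((C - 19)*(C - 22))*C) + 40 = (C**2 + ((-19 + C)*(-22 + C))*C) + 40 = (C**2 + ((-22 + C)*(-19 + C))*C) + 40 = (C**2 + C*(-22 + C)*(-19 + C)) + 40 = 40 + C**2 + C*(-22 + C)*(-19 + C))
(r(37) - 1157)*Z = ((40 + 37**3 - 40*37**2 + 418*37) - 1157)*(-472) = ((40 + 50653 - 40*1369 + 15466) - 1157)*(-472) = ((40 + 50653 - 54760 + 15466) - 1157)*(-472) = (11399 - 1157)*(-472) = 10242*(-472) = -4834224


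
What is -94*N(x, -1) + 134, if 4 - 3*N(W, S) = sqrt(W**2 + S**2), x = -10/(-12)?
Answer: 26/3 + 47*sqrt(61)/9 ≈ 49.454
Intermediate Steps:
x = 5/6 (x = -10*(-1/12) = 5/6 ≈ 0.83333)
N(W, S) = 4/3 - sqrt(S**2 + W**2)/3 (N(W, S) = 4/3 - sqrt(W**2 + S**2)/3 = 4/3 - sqrt(S**2 + W**2)/3)
-94*N(x, -1) + 134 = -94*(4/3 - sqrt((-1)**2 + (5/6)**2)/3) + 134 = -94*(4/3 - sqrt(1 + 25/36)/3) + 134 = -94*(4/3 - sqrt(61)/18) + 134 = (-376/3 + 47*sqrt(61)/9) + 134 = 26/3 + 47*sqrt(61)/9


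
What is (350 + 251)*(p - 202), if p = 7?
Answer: -117195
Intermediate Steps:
(350 + 251)*(p - 202) = (350 + 251)*(7 - 202) = 601*(-195) = -117195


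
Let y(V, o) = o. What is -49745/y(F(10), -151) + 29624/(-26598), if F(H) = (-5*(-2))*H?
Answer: 659322143/2008149 ≈ 328.32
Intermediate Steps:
F(H) = 10*H
-49745/y(F(10), -151) + 29624/(-26598) = -49745/(-151) + 29624/(-26598) = -49745*(-1/151) + 29624*(-1/26598) = 49745/151 - 14812/13299 = 659322143/2008149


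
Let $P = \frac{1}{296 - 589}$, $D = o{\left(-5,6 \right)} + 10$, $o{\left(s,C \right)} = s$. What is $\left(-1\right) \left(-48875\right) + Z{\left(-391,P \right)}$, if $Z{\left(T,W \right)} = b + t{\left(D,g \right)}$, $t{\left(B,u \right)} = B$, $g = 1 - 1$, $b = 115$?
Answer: $48995$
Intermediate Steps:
$g = 0$ ($g = 1 - 1 = 0$)
$D = 5$ ($D = -5 + 10 = 5$)
$P = - \frac{1}{293}$ ($P = \frac{1}{-293} = - \frac{1}{293} \approx -0.003413$)
$Z{\left(T,W \right)} = 120$ ($Z{\left(T,W \right)} = 115 + 5 = 120$)
$\left(-1\right) \left(-48875\right) + Z{\left(-391,P \right)} = \left(-1\right) \left(-48875\right) + 120 = 48875 + 120 = 48995$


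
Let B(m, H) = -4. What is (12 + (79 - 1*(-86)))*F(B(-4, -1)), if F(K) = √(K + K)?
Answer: 354*I*√2 ≈ 500.63*I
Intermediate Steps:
F(K) = √2*√K (F(K) = √(2*K) = √2*√K)
(12 + (79 - 1*(-86)))*F(B(-4, -1)) = (12 + (79 - 1*(-86)))*(√2*√(-4)) = (12 + (79 + 86))*(√2*(2*I)) = (12 + 165)*(2*I*√2) = 177*(2*I*√2) = 354*I*√2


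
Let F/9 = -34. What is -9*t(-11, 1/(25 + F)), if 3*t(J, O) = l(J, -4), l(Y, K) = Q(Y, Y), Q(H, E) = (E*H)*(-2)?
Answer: 726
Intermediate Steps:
F = -306 (F = 9*(-34) = -306)
Q(H, E) = -2*E*H
l(Y, K) = -2*Y² (l(Y, K) = -2*Y*Y = -2*Y²)
t(J, O) = -2*J²/3 (t(J, O) = (-2*J²)/3 = -2*J²/3)
-9*t(-11, 1/(25 + F)) = -(-6)*(-11)² = -(-6)*121 = -9*(-242/3) = 726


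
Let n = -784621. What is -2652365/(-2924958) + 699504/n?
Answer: 35081457833/2294983470918 ≈ 0.015286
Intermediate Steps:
-2652365/(-2924958) + 699504/n = -2652365/(-2924958) + 699504/(-784621) = -2652365*(-1/2924958) + 699504*(-1/784621) = 2652365/2924958 - 699504/784621 = 35081457833/2294983470918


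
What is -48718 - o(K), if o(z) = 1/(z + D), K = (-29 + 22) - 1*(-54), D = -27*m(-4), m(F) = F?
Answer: -7551291/155 ≈ -48718.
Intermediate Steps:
D = 108 (D = -27*(-4) = 108)
K = 47 (K = -7 + 54 = 47)
o(z) = 1/(108 + z) (o(z) = 1/(z + 108) = 1/(108 + z))
-48718 - o(K) = -48718 - 1/(108 + 47) = -48718 - 1/155 = -7551291/155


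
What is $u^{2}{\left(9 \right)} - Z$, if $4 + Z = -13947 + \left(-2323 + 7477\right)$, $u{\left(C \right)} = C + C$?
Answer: $9121$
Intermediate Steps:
$u{\left(C \right)} = 2 C$
$Z = -8797$ ($Z = -4 + \left(-13947 + \left(-2323 + 7477\right)\right) = -4 + \left(-13947 + 5154\right) = -4 - 8793 = -8797$)
$u^{2}{\left(9 \right)} - Z = \left(2 \cdot 9\right)^{2} - -8797 = 18^{2} + 8797 = 324 + 8797 = 9121$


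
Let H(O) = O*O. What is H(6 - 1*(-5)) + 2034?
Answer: 2155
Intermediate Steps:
H(O) = O²
H(6 - 1*(-5)) + 2034 = (6 - 1*(-5))² + 2034 = (6 + 5)² + 2034 = 11² + 2034 = 121 + 2034 = 2155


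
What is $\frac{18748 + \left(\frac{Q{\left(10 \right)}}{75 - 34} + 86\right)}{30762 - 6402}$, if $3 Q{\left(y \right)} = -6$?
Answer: $\frac{96524}{124845} \approx 0.77315$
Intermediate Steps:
$Q{\left(y \right)} = -2$ ($Q{\left(y \right)} = \frac{1}{3} \left(-6\right) = -2$)
$\frac{18748 + \left(\frac{Q{\left(10 \right)}}{75 - 34} + 86\right)}{30762 - 6402} = \frac{18748 + \left(\frac{1}{75 - 34} \left(-2\right) + 86\right)}{30762 - 6402} = \frac{18748 + \left(\frac{1}{41} \left(-2\right) + 86\right)}{24360} = \left(18748 + \left(\frac{1}{41} \left(-2\right) + 86\right)\right) \frac{1}{24360} = \left(18748 + \left(- \frac{2}{41} + 86\right)\right) \frac{1}{24360} = \left(18748 + \frac{3524}{41}\right) \frac{1}{24360} = \frac{772192}{41} \cdot \frac{1}{24360} = \frac{96524}{124845}$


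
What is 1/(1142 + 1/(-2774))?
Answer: 2774/3167907 ≈ 0.00087566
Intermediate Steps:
1/(1142 + 1/(-2774)) = 1/(1142 - 1/2774) = 1/(3167907/2774) = 2774/3167907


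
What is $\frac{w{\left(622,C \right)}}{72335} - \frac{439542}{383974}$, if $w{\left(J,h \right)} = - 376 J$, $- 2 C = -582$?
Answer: $- \frac{60797518949}{13887379645} \approx -4.3779$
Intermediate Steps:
$C = 291$ ($C = \left(- \frac{1}{2}\right) \left(-582\right) = 291$)
$\frac{w{\left(622,C \right)}}{72335} - \frac{439542}{383974} = \frac{\left(-376\right) 622}{72335} - \frac{439542}{383974} = \left(-233872\right) \frac{1}{72335} - \frac{219771}{191987} = - \frac{233872}{72335} - \frac{219771}{191987} = - \frac{60797518949}{13887379645}$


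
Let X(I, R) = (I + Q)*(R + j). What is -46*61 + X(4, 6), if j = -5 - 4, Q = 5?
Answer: -2833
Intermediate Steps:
j = -9
X(I, R) = (-9 + R)*(5 + I) (X(I, R) = (I + 5)*(R - 9) = (5 + I)*(-9 + R) = (-9 + R)*(5 + I))
-46*61 + X(4, 6) = -46*61 + (-45 - 9*4 + 5*6 + 4*6) = -2806 + (-45 - 36 + 30 + 24) = -2806 - 27 = -2833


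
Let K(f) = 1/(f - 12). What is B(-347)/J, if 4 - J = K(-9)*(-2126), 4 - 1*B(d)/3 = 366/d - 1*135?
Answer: -3061737/708574 ≈ -4.3210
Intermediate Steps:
K(f) = 1/(-12 + f)
B(d) = 417 - 1098/d (B(d) = 12 - 3*(366/d - 1*135) = 12 - 3*(366/d - 135) = 12 - 3*(-135 + 366/d) = 12 + (405 - 1098/d) = 417 - 1098/d)
J = -2042/21 (J = 4 - (-2126)/(-12 - 9) = 4 - (-2126)/(-21) = 4 - (-1)*(-2126)/21 = 4 - 1*2126/21 = 4 - 2126/21 = -2042/21 ≈ -97.238)
B(-347)/J = (417 - 1098/(-347))/(-2042/21) = (417 - 1098*(-1/347))*(-21/2042) = (417 + 1098/347)*(-21/2042) = (145797/347)*(-21/2042) = -3061737/708574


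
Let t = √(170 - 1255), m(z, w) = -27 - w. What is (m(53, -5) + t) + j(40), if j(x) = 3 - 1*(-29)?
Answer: 10 + I*√1085 ≈ 10.0 + 32.939*I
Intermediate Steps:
j(x) = 32 (j(x) = 3 + 29 = 32)
t = I*√1085 (t = √(-1085) = I*√1085 ≈ 32.939*I)
(m(53, -5) + t) + j(40) = ((-27 - 1*(-5)) + I*√1085) + 32 = ((-27 + 5) + I*√1085) + 32 = (-22 + I*√1085) + 32 = 10 + I*√1085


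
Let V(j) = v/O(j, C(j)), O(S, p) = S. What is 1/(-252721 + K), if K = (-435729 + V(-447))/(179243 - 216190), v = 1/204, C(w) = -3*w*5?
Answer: -3369123036/851408409524903 ≈ -3.9571e-6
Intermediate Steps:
C(w) = -15*w
v = 1/204 ≈ 0.0049020
V(j) = 1/(204*j)
K = 39733256053/3369123036 (K = (-435729 + (1/204)/(-447))/(179243 - 216190) = (-435729 + (1/204)*(-1/447))/(-36947) = (-435729 - 1/91188)*(-1/36947) = -39733256053/91188*(-1/36947) = 39733256053/3369123036 ≈ 11.793)
1/(-252721 + K) = 1/(-252721 + 39733256053/3369123036) = 1/(-851408409524903/3369123036) = -3369123036/851408409524903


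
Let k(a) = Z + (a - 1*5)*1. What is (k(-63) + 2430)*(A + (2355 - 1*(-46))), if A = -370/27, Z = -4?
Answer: 16887734/3 ≈ 5.6292e+6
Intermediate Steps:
k(a) = -9 + a (k(a) = -4 + (a - 1*5)*1 = -4 + (a - 5)*1 = -4 + (-5 + a)*1 = -4 + (-5 + a) = -9 + a)
A = -370/27 (A = -370*1/27 = -370/27 ≈ -13.704)
(k(-63) + 2430)*(A + (2355 - 1*(-46))) = ((-9 - 63) + 2430)*(-370/27 + (2355 - 1*(-46))) = (-72 + 2430)*(-370/27 + (2355 + 46)) = 2358*(-370/27 + 2401) = 2358*(64457/27) = 16887734/3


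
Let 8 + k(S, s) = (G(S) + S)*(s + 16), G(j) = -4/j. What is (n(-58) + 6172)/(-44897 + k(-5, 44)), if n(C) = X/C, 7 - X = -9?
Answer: -178980/1309553 ≈ -0.13667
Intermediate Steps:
X = 16 (X = 7 - 1*(-9) = 7 + 9 = 16)
n(C) = 16/C
k(S, s) = -8 + (16 + s)*(S - 4/S) (k(S, s) = -8 + (-4/S + S)*(s + 16) = -8 + (S - 4/S)*(16 + s) = -8 + (16 + s)*(S - 4/S))
(n(-58) + 6172)/(-44897 + k(-5, 44)) = (16/(-58) + 6172)/(-44897 + (-64 - 4*44 - 5*(-8 + 16*(-5) - 5*44))/(-5)) = (16*(-1/58) + 6172)/(-44897 - (-64 - 176 - 5*(-8 - 80 - 220))/5) = (-8/29 + 6172)/(-44897 - (-64 - 176 - 5*(-308))/5) = 178980/(29*(-44897 - (-64 - 176 + 1540)/5)) = 178980/(29*(-44897 - 1/5*1300)) = 178980/(29*(-44897 - 260)) = (178980/29)/(-45157) = (178980/29)*(-1/45157) = -178980/1309553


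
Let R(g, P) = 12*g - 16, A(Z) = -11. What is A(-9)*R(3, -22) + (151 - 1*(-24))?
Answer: -45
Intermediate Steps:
R(g, P) = -16 + 12*g
A(-9)*R(3, -22) + (151 - 1*(-24)) = -11*(-16 + 12*3) + (151 - 1*(-24)) = -11*(-16 + 36) + (151 + 24) = -11*20 + 175 = -220 + 175 = -45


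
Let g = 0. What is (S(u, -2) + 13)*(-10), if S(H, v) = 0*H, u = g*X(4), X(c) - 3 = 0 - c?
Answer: -130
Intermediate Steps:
X(c) = 3 - c (X(c) = 3 + (0 - c) = 3 - c)
u = 0 (u = 0*(3 - 1*4) = 0*(3 - 4) = 0*(-1) = 0)
S(H, v) = 0
(S(u, -2) + 13)*(-10) = (0 + 13)*(-10) = 13*(-10) = -130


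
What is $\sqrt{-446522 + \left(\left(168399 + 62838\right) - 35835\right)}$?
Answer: $4 i \sqrt{15695} \approx 501.12 i$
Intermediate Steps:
$\sqrt{-446522 + \left(\left(168399 + 62838\right) - 35835\right)} = \sqrt{-446522 + \left(231237 - 35835\right)} = \sqrt{-446522 + 195402} = \sqrt{-251120} = 4 i \sqrt{15695}$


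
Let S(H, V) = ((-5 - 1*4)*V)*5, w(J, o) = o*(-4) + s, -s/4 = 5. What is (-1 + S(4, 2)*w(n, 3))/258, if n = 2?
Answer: 2879/258 ≈ 11.159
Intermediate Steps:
s = -20 (s = -4*5 = -20)
w(J, o) = -20 - 4*o (w(J, o) = o*(-4) - 20 = -4*o - 20 = -20 - 4*o)
S(H, V) = -45*V (S(H, V) = ((-5 - 4)*V)*5 = -9*V*5 = -45*V)
(-1 + S(4, 2)*w(n, 3))/258 = (-1 + (-45*2)*(-20 - 4*3))/258 = (-1 - 90*(-20 - 12))*(1/258) = (-1 - 90*(-32))*(1/258) = (-1 + 2880)*(1/258) = 2879*(1/258) = 2879/258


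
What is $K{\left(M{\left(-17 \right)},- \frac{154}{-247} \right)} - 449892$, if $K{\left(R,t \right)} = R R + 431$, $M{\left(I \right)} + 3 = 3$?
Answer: $-449461$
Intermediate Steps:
$M{\left(I \right)} = 0$ ($M{\left(I \right)} = -3 + 3 = 0$)
$K{\left(R,t \right)} = 431 + R^{2}$ ($K{\left(R,t \right)} = R^{2} + 431 = 431 + R^{2}$)
$K{\left(M{\left(-17 \right)},- \frac{154}{-247} \right)} - 449892 = \left(431 + 0^{2}\right) - 449892 = \left(431 + 0\right) - 449892 = 431 - 449892 = -449461$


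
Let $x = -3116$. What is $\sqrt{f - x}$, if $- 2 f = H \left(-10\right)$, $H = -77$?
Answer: $\sqrt{2731} \approx 52.259$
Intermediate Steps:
$f = -385$ ($f = - \frac{\left(-77\right) \left(-10\right)}{2} = \left(- \frac{1}{2}\right) 770 = -385$)
$\sqrt{f - x} = \sqrt{-385 - -3116} = \sqrt{-385 + 3116} = \sqrt{2731}$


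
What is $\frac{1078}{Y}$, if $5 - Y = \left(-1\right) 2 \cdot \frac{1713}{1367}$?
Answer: $\frac{1473626}{10261} \approx 143.61$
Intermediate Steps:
$Y = \frac{10261}{1367}$ ($Y = 5 - \left(-1\right) 2 \cdot \frac{1713}{1367} = 5 - - 2 \cdot 1713 \cdot \frac{1}{1367} = 5 - \left(-2\right) \frac{1713}{1367} = 5 - - \frac{3426}{1367} = 5 + \frac{3426}{1367} = \frac{10261}{1367} \approx 7.5062$)
$\frac{1078}{Y} = \frac{1078}{\frac{10261}{1367}} = 1078 \cdot \frac{1367}{10261} = \frac{1473626}{10261}$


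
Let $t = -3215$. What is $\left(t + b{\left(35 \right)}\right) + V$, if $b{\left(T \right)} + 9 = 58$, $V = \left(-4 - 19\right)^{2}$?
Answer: $-2637$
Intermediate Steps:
$V = 529$ ($V = \left(-23\right)^{2} = 529$)
$b{\left(T \right)} = 49$ ($b{\left(T \right)} = -9 + 58 = 49$)
$\left(t + b{\left(35 \right)}\right) + V = \left(-3215 + 49\right) + 529 = -3166 + 529 = -2637$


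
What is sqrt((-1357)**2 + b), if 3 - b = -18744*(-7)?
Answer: 2*sqrt(427561) ≈ 1307.8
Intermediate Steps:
b = -131205 (b = 3 - (-18744)*(-7) = 3 - 1*131208 = 3 - 131208 = -131205)
sqrt((-1357)**2 + b) = sqrt((-1357)**2 - 131205) = sqrt(1841449 - 131205) = sqrt(1710244) = 2*sqrt(427561)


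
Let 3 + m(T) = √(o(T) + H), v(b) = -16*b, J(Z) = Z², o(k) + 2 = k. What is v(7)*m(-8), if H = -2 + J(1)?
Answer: 336 - 112*I*√11 ≈ 336.0 - 371.46*I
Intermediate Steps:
o(k) = -2 + k
H = -1 (H = -2 + 1² = -2 + 1 = -1)
m(T) = -3 + √(-3 + T) (m(T) = -3 + √((-2 + T) - 1) = -3 + √(-3 + T))
v(7)*m(-8) = (-16*7)*(-3 + √(-3 - 8)) = -112*(-3 + √(-11)) = -112*(-3 + I*√11) = 336 - 112*I*√11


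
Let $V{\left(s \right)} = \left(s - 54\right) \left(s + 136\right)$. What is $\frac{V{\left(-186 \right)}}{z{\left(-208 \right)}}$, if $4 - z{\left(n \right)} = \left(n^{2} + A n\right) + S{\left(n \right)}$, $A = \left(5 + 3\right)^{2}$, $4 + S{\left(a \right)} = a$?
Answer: $- \frac{500}{1239} \approx -0.40355$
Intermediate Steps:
$S{\left(a \right)} = -4 + a$
$A = 64$ ($A = 8^{2} = 64$)
$z{\left(n \right)} = 8 - n^{2} - 65 n$ ($z{\left(n \right)} = 4 - \left(\left(n^{2} + 64 n\right) + \left(-4 + n\right)\right) = 4 - \left(-4 + n^{2} + 65 n\right) = 8 - n^{2} - 65 n$)
$V{\left(s \right)} = \left(-54 + s\right) \left(136 + s\right)$
$\frac{V{\left(-186 \right)}}{z{\left(-208 \right)}} = \frac{-7344 + \left(-186\right)^{2} + 82 \left(-186\right)}{8 - \left(-208\right)^{2} - -13520} = \frac{-7344 + 34596 - 15252}{8 - 43264 + 13520} = \frac{12000}{8 - 43264 + 13520} = \frac{12000}{-29736} = 12000 \left(- \frac{1}{29736}\right) = - \frac{500}{1239}$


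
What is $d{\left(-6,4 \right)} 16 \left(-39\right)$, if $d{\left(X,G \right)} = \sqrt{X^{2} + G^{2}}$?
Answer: $- 1248 \sqrt{13} \approx -4499.7$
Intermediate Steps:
$d{\left(X,G \right)} = \sqrt{G^{2} + X^{2}}$
$d{\left(-6,4 \right)} 16 \left(-39\right) = \sqrt{4^{2} + \left(-6\right)^{2}} \cdot 16 \left(-39\right) = \sqrt{16 + 36} \cdot 16 \left(-39\right) = \sqrt{52} \cdot 16 \left(-39\right) = 2 \sqrt{13} \cdot 16 \left(-39\right) = 32 \sqrt{13} \left(-39\right) = - 1248 \sqrt{13}$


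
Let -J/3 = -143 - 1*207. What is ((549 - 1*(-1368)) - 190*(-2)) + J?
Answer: 3347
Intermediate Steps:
J = 1050 (J = -3*(-143 - 1*207) = -3*(-143 - 207) = -3*(-350) = 1050)
((549 - 1*(-1368)) - 190*(-2)) + J = ((549 - 1*(-1368)) - 190*(-2)) + 1050 = ((549 + 1368) + 380) + 1050 = (1917 + 380) + 1050 = 2297 + 1050 = 3347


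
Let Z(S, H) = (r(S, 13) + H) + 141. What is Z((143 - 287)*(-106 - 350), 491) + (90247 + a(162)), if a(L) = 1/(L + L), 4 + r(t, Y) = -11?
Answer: 29439937/324 ≈ 90864.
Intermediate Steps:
r(t, Y) = -15 (r(t, Y) = -4 - 11 = -15)
Z(S, H) = 126 + H (Z(S, H) = (-15 + H) + 141 = 126 + H)
a(L) = 1/(2*L)
Z((143 - 287)*(-106 - 350), 491) + (90247 + a(162)) = (126 + 491) + (90247 + (½)/162) = 617 + (90247 + (½)*(1/162)) = 617 + (90247 + 1/324) = 617 + 29240029/324 = 29439937/324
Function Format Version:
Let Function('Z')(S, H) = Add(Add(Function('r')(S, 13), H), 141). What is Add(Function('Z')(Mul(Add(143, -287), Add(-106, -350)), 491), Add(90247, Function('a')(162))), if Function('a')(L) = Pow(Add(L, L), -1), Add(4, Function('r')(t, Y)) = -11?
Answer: Rational(29439937, 324) ≈ 90864.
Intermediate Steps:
Function('r')(t, Y) = -15 (Function('r')(t, Y) = Add(-4, -11) = -15)
Function('Z')(S, H) = Add(126, H) (Function('Z')(S, H) = Add(Add(-15, H), 141) = Add(126, H))
Function('a')(L) = Mul(Rational(1, 2), Pow(L, -1)) (Function('a')(L) = Pow(Mul(2, L), -1) = Mul(Rational(1, 2), Pow(L, -1)))
Add(Function('Z')(Mul(Add(143, -287), Add(-106, -350)), 491), Add(90247, Function('a')(162))) = Add(Add(126, 491), Add(90247, Mul(Rational(1, 2), Pow(162, -1)))) = Add(617, Add(90247, Mul(Rational(1, 2), Rational(1, 162)))) = Add(617, Add(90247, Rational(1, 324))) = Add(617, Rational(29240029, 324)) = Rational(29439937, 324)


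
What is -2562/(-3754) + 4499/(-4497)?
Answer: -2683966/8440869 ≈ -0.31797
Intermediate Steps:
-2562/(-3754) + 4499/(-4497) = -2562*(-1/3754) + 4499*(-1/4497) = 1281/1877 - 4499/4497 = -2683966/8440869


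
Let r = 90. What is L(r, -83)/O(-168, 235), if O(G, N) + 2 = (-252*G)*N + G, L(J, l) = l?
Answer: -83/9948790 ≈ -8.3427e-6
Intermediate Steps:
O(G, N) = -2 + G - 252*G*N (O(G, N) = -2 + ((-252*G)*N + G) = -2 + (-252*G*N + G) = -2 + (G - 252*G*N) = -2 + G - 252*G*N)
L(r, -83)/O(-168, 235) = -83/(-2 - 168 - 252*(-168)*235) = -83/(-2 - 168 + 9948960) = -83/9948790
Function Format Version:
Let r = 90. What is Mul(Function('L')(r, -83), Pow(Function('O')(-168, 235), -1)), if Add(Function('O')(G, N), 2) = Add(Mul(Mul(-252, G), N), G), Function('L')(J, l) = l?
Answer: Rational(-83, 9948790) ≈ -8.3427e-6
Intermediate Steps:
Function('O')(G, N) = Add(-2, G, Mul(-252, G, N)) (Function('O')(G, N) = Add(-2, Add(Mul(Mul(-252, G), N), G)) = Add(-2, Add(Mul(-252, G, N), G)) = Add(-2, Add(G, Mul(-252, G, N))) = Add(-2, G, Mul(-252, G, N)))
Mul(Function('L')(r, -83), Pow(Function('O')(-168, 235), -1)) = Mul(-83, Pow(Add(-2, -168, Mul(-252, -168, 235)), -1)) = Mul(-83, Pow(Add(-2, -168, 9948960), -1)) = Mul(-83, Pow(9948790, -1)) = Mul(-83, Rational(1, 9948790)) = Rational(-83, 9948790)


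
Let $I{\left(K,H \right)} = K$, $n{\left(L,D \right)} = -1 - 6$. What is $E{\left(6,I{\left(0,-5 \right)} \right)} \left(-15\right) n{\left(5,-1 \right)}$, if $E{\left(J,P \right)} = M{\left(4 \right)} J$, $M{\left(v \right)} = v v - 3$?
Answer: $8190$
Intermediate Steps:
$n{\left(L,D \right)} = -7$ ($n{\left(L,D \right)} = -1 - 6 = -7$)
$M{\left(v \right)} = -3 + v^{2}$ ($M{\left(v \right)} = v^{2} - 3 = -3 + v^{2}$)
$E{\left(J,P \right)} = 13 J$ ($E{\left(J,P \right)} = \left(-3 + 4^{2}\right) J = \left(-3 + 16\right) J = 13 J$)
$E{\left(6,I{\left(0,-5 \right)} \right)} \left(-15\right) n{\left(5,-1 \right)} = 13 \cdot 6 \left(-15\right) \left(-7\right) = 78 \left(-15\right) \left(-7\right) = \left(-1170\right) \left(-7\right) = 8190$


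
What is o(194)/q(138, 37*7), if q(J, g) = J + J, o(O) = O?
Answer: 97/138 ≈ 0.70290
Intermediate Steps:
q(J, g) = 2*J
o(194)/q(138, 37*7) = 194/((2*138)) = 194/276 = 194*(1/276) = 97/138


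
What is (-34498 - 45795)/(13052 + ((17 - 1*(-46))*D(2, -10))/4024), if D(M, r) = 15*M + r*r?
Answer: -161549516/26264719 ≈ -6.1508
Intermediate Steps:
D(M, r) = r² + 15*M (D(M, r) = 15*M + r² = r² + 15*M)
(-34498 - 45795)/(13052 + ((17 - 1*(-46))*D(2, -10))/4024) = (-34498 - 45795)/(13052 + ((17 - 1*(-46))*((-10)² + 15*2))/4024) = -80293/(13052 + ((17 + 46)*(100 + 30))*(1/4024)) = -80293/(13052 + (63*130)*(1/4024)) = -80293/(13052 + 8190*(1/4024)) = -80293/(13052 + 4095/2012) = -80293/26264719/2012 = -80293*2012/26264719 = -161549516/26264719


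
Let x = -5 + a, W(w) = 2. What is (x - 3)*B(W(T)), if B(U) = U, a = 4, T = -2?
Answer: -8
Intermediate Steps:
x = -1 (x = -5 + 4 = -1)
(x - 3)*B(W(T)) = (-1 - 3)*2 = -4*2 = -8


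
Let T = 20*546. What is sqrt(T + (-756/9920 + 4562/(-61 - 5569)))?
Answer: sqrt(1330416273778505)/349060 ≈ 104.49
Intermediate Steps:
T = 10920
sqrt(T + (-756/9920 + 4562/(-61 - 5569))) = sqrt(10920 + (-756/9920 + 4562/(-61 - 5569))) = sqrt(10920 + (-756*1/9920 + 4562/(-5630))) = sqrt(10920 + (-189/2480 + 4562*(-1/5630))) = sqrt(10920 + (-189/2480 - 2281/2815)) = sqrt(10920 - 1237783/1396240) = sqrt(15245703017/1396240) = sqrt(1330416273778505)/349060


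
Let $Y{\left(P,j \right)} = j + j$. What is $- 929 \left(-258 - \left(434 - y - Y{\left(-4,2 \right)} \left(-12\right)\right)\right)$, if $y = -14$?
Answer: $700466$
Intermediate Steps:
$Y{\left(P,j \right)} = 2 j$
$- 929 \left(-258 - \left(434 - y - Y{\left(-4,2 \right)} \left(-12\right)\right)\right) = - 929 \left(-258 - \left(448 - 2 \cdot 2 \left(-12\right)\right)\right) = - 929 \left(-258 + \left(-434 + \left(4 \left(-12\right) - 14\right)\right)\right) = - 929 \left(-258 - 496\right) = \left(-929\right) \left(-754\right) = 700466$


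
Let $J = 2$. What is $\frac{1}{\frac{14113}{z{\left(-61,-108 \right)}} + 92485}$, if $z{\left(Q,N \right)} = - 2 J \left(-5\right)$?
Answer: $\frac{20}{1863813} \approx 1.0731 \cdot 10^{-5}$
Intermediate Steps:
$z{\left(Q,N \right)} = 20$ ($z{\left(Q,N \right)} = \left(-2\right) 2 \left(-5\right) = \left(-4\right) \left(-5\right) = 20$)
$\frac{1}{\frac{14113}{z{\left(-61,-108 \right)}} + 92485} = \frac{1}{\frac{14113}{20} + 92485} = \frac{1}{\frac{1863813}{20}} = \frac{20}{1863813}$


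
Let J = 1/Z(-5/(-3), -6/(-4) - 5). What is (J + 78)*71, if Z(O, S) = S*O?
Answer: 193404/35 ≈ 5525.8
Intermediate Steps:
Z(O, S) = O*S
J = -6/35 (J = 1/((-5/(-3))*(-6/(-4) - 5)) = 1/((-5*(-⅓))*(-6*(-¼) - 5)) = 1/(5*(3/2 - 5)/3) = 1/((5/3)*(-7/2)) = 1/(-35/6) = -6/35 ≈ -0.17143)
(J + 78)*71 = (-6/35 + 78)*71 = (2724/35)*71 = 193404/35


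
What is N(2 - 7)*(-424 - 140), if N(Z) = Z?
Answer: 2820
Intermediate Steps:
N(2 - 7)*(-424 - 140) = (2 - 7)*(-424 - 140) = -5*(-564) = 2820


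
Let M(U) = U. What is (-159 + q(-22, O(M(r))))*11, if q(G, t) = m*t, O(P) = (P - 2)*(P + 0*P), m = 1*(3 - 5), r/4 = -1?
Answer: -2277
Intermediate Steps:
r = -4 (r = 4*(-1) = -4)
m = -2 (m = 1*(-2) = -2)
O(P) = P*(-2 + P) (O(P) = (-2 + P)*(P + 0) = (-2 + P)*P = P*(-2 + P))
q(G, t) = -2*t
(-159 + q(-22, O(M(r))))*11 = (-159 - (-8)*(-2 - 4))*11 = (-159 - (-8)*(-6))*11 = (-159 - 2*24)*11 = (-159 - 48)*11 = -207*11 = -2277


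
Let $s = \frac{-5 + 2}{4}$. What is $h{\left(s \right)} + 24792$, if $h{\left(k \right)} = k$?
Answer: $\frac{99165}{4} \approx 24791.0$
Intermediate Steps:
$s = - \frac{3}{4}$ ($s = \frac{1}{4} \left(-3\right) = - \frac{3}{4} \approx -0.75$)
$h{\left(s \right)} + 24792 = - \frac{3}{4} + 24792 = \frac{99165}{4}$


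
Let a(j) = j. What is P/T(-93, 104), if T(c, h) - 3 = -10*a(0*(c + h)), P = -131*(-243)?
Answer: 10611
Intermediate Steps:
P = 31833
T(c, h) = 3 (T(c, h) = 3 - 0*(c + h) = 3 - 10*0 = 3 + 0 = 3)
P/T(-93, 104) = 31833/3 = 31833*(⅓) = 10611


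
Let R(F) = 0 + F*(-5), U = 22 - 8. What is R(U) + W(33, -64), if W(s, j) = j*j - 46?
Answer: 3980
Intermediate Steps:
W(s, j) = -46 + j² (W(s, j) = j² - 46 = -46 + j²)
U = 14
R(F) = -5*F (R(F) = 0 - 5*F = -5*F)
R(U) + W(33, -64) = -5*14 + (-46 + (-64)²) = -70 + (-46 + 4096) = -70 + 4050 = 3980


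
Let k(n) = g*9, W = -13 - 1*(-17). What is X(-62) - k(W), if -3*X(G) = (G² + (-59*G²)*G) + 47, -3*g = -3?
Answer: -14065270/3 ≈ -4.6884e+6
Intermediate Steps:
g = 1 (g = -⅓*(-3) = 1)
W = 4 (W = -13 + 17 = 4)
k(n) = 9 (k(n) = 1*9 = 9)
X(G) = -47/3 - G²/3 + 59*G³/3 (X(G) = -((G² + (-59*G²)*G) + 47)/3 = -((G² - 59*G³) + 47)/3 = -(47 + G² - 59*G³)/3 = -47/3 - G²/3 + 59*G³/3)
X(-62) - k(W) = (-47/3 - ⅓*(-62)² + (59/3)*(-62)³) - 1*9 = (-47/3 - ⅓*3844 + (59/3)*(-238328)) - 9 = (-47/3 - 3844/3 - 14061352/3) - 9 = -14065243/3 - 9 = -14065270/3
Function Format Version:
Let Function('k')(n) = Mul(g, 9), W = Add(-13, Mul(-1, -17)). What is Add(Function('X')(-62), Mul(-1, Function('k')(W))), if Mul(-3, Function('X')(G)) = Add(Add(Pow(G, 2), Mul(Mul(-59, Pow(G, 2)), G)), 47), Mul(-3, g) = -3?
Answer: Rational(-14065270, 3) ≈ -4.6884e+6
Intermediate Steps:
g = 1 (g = Mul(Rational(-1, 3), -3) = 1)
W = 4 (W = Add(-13, 17) = 4)
Function('k')(n) = 9 (Function('k')(n) = Mul(1, 9) = 9)
Function('X')(G) = Add(Rational(-47, 3), Mul(Rational(-1, 3), Pow(G, 2)), Mul(Rational(59, 3), Pow(G, 3))) (Function('X')(G) = Mul(Rational(-1, 3), Add(Add(Pow(G, 2), Mul(Mul(-59, Pow(G, 2)), G)), 47)) = Mul(Rational(-1, 3), Add(Add(Pow(G, 2), Mul(-59, Pow(G, 3))), 47)) = Mul(Rational(-1, 3), Add(47, Pow(G, 2), Mul(-59, Pow(G, 3)))) = Add(Rational(-47, 3), Mul(Rational(-1, 3), Pow(G, 2)), Mul(Rational(59, 3), Pow(G, 3))))
Add(Function('X')(-62), Mul(-1, Function('k')(W))) = Add(Add(Rational(-47, 3), Mul(Rational(-1, 3), Pow(-62, 2)), Mul(Rational(59, 3), Pow(-62, 3))), Mul(-1, 9)) = Add(Add(Rational(-47, 3), Mul(Rational(-1, 3), 3844), Mul(Rational(59, 3), -238328)), -9) = Add(Add(Rational(-47, 3), Rational(-3844, 3), Rational(-14061352, 3)), -9) = Add(Rational(-14065243, 3), -9) = Rational(-14065270, 3)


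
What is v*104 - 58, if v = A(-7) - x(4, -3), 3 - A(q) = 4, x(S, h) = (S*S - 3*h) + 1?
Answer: -2866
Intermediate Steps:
x(S, h) = 1 + S² - 3*h (x(S, h) = (S² - 3*h) + 1 = 1 + S² - 3*h)
A(q) = -1 (A(q) = 3 - 1*4 = 3 - 4 = -1)
v = -27 (v = -1 - (1 + 4² - 3*(-3)) = -1 - (1 + 16 + 9) = -1 - 1*26 = -1 - 26 = -27)
v*104 - 58 = -27*104 - 58 = -2808 - 58 = -2866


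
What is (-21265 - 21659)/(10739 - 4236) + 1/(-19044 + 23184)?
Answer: -25385551/3846060 ≈ -6.6004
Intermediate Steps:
(-21265 - 21659)/(10739 - 4236) + 1/(-19044 + 23184) = -42924/6503 + 1/4140 = -42924*1/6503 + 1/4140 = -6132/929 + 1/4140 = -25385551/3846060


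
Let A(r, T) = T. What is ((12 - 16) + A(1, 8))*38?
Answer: 152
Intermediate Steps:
((12 - 16) + A(1, 8))*38 = ((12 - 16) + 8)*38 = (-4 + 8)*38 = 4*38 = 152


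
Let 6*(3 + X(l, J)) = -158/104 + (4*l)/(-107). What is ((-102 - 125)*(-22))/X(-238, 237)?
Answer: -166719696/59101 ≈ -2820.9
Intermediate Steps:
X(l, J) = -1015/312 - 2*l/321 (X(l, J) = -3 + (-158/104 + (4*l)/(-107))/6 = -3 + (-158*1/104 + (4*l)*(-1/107))/6 = -3 + (-79/52 - 4*l/107)/6 = -3 + (-79/312 - 2*l/321) = -1015/312 - 2*l/321)
((-102 - 125)*(-22))/X(-238, 237) = ((-102 - 125)*(-22))/(-1015/312 - 2/321*(-238)) = (-227*(-22))/(-1015/312 + 476/321) = 4994/(-59101/33384) = 4994*(-33384/59101) = -166719696/59101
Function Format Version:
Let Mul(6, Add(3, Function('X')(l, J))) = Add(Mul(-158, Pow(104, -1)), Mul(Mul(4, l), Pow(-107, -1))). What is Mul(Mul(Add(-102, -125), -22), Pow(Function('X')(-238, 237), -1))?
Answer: Rational(-166719696, 59101) ≈ -2820.9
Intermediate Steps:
Function('X')(l, J) = Add(Rational(-1015, 312), Mul(Rational(-2, 321), l)) (Function('X')(l, J) = Add(-3, Mul(Rational(1, 6), Add(Mul(-158, Pow(104, -1)), Mul(Mul(4, l), Pow(-107, -1))))) = Add(-3, Mul(Rational(1, 6), Add(Mul(-158, Rational(1, 104)), Mul(Mul(4, l), Rational(-1, 107))))) = Add(-3, Mul(Rational(1, 6), Add(Rational(-79, 52), Mul(Rational(-4, 107), l)))) = Add(-3, Add(Rational(-79, 312), Mul(Rational(-2, 321), l))) = Add(Rational(-1015, 312), Mul(Rational(-2, 321), l)))
Mul(Mul(Add(-102, -125), -22), Pow(Function('X')(-238, 237), -1)) = Mul(Mul(Add(-102, -125), -22), Pow(Add(Rational(-1015, 312), Mul(Rational(-2, 321), -238)), -1)) = Mul(Mul(-227, -22), Pow(Add(Rational(-1015, 312), Rational(476, 321)), -1)) = Mul(4994, Pow(Rational(-59101, 33384), -1)) = Mul(4994, Rational(-33384, 59101)) = Rational(-166719696, 59101)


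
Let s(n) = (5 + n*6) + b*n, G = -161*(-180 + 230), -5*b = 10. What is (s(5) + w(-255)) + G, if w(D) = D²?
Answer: 57000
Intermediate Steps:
b = -2 (b = -⅕*10 = -2)
G = -8050 (G = -161*50 = -8050)
s(n) = 5 + 4*n (s(n) = (5 + n*6) - 2*n = (5 + 6*n) - 2*n = 5 + 4*n)
(s(5) + w(-255)) + G = ((5 + 4*5) + (-255)²) - 8050 = ((5 + 20) + 65025) - 8050 = (25 + 65025) - 8050 = 65050 - 8050 = 57000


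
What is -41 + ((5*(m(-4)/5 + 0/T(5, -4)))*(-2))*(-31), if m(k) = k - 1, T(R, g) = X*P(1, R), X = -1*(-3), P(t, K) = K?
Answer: -351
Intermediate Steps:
X = 3
T(R, g) = 3*R
m(k) = -1 + k
-41 + ((5*(m(-4)/5 + 0/T(5, -4)))*(-2))*(-31) = -41 + ((5*((-1 - 4)/5 + 0/((3*5))))*(-2))*(-31) = -41 + ((5*(-5*1/5 + 0/15))*(-2))*(-31) = -41 + ((5*(-1 + 0*(1/15)))*(-2))*(-31) = -41 + ((5*(-1 + 0))*(-2))*(-31) = -41 + ((5*(-1))*(-2))*(-31) = -41 - 5*(-2)*(-31) = -41 + 10*(-31) = -41 - 310 = -351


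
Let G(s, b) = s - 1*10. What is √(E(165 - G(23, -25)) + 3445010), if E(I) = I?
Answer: √3445162 ≈ 1856.1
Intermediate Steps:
G(s, b) = -10 + s (G(s, b) = s - 10 = -10 + s)
√(E(165 - G(23, -25)) + 3445010) = √((165 - (-10 + 23)) + 3445010) = √((165 - 1*13) + 3445010) = √((165 - 13) + 3445010) = √(152 + 3445010) = √3445162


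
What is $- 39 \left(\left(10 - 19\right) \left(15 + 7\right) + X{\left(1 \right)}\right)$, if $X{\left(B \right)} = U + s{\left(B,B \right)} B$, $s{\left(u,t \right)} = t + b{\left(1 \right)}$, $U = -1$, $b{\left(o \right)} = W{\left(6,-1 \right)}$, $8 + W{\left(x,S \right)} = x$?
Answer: $7800$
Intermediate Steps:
$W{\left(x,S \right)} = -8 + x$
$b{\left(o \right)} = -2$ ($b{\left(o \right)} = -8 + 6 = -2$)
$s{\left(u,t \right)} = -2 + t$ ($s{\left(u,t \right)} = t - 2 = -2 + t$)
$X{\left(B \right)} = -1 + B \left(-2 + B\right)$ ($X{\left(B \right)} = -1 + \left(-2 + B\right) B = -1 + B \left(-2 + B\right)$)
$- 39 \left(\left(10 - 19\right) \left(15 + 7\right) + X{\left(1 \right)}\right) = - 39 \left(\left(10 - 19\right) \left(15 + 7\right) - \left(1 - \left(-2 + 1\right)\right)\right) = - 39 \left(\left(-9\right) 22 + \left(-1 + 1 \left(-1\right)\right)\right) = - 39 \left(-198 - 2\right) = \left(-39\right) \left(-200\right) = 7800$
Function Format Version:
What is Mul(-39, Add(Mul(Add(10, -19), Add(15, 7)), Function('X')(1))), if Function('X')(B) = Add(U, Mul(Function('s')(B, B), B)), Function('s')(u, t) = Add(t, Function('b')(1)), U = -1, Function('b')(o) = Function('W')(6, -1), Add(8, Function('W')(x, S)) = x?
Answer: 7800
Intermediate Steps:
Function('W')(x, S) = Add(-8, x)
Function('b')(o) = -2 (Function('b')(o) = Add(-8, 6) = -2)
Function('s')(u, t) = Add(-2, t) (Function('s')(u, t) = Add(t, -2) = Add(-2, t))
Function('X')(B) = Add(-1, Mul(B, Add(-2, B))) (Function('X')(B) = Add(-1, Mul(Add(-2, B), B)) = Add(-1, Mul(B, Add(-2, B))))
Mul(-39, Add(Mul(Add(10, -19), Add(15, 7)), Function('X')(1))) = Mul(-39, Add(Mul(Add(10, -19), Add(15, 7)), Add(-1, Mul(1, Add(-2, 1))))) = Mul(-39, Add(Mul(-9, 22), Add(-1, Mul(1, -1)))) = Mul(-39, Add(-198, Add(-1, -1))) = Mul(-39, Add(-198, -2)) = Mul(-39, -200) = 7800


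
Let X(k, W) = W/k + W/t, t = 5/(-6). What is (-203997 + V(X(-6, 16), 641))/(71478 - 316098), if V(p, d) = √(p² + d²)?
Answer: 67999/81540 - √92555809/3669300 ≈ 0.83131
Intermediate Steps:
t = -⅚ (t = 5*(-⅙) = -⅚ ≈ -0.83333)
X(k, W) = -6*W/5 + W/k (X(k, W) = W/k + W/(-⅚) = W/k + W*(-6/5) = W/k - 6*W/5 = -6*W/5 + W/k)
V(p, d) = √(d² + p²)
(-203997 + V(X(-6, 16), 641))/(71478 - 316098) = (-203997 + √(641² + (-6/5*16 + 16/(-6))²))/(71478 - 316098) = (-203997 + √(410881 + (-96/5 + 16*(-⅙))²))/(-244620) = (-203997 + √(410881 + (-96/5 - 8/3)²))*(-1/244620) = (-203997 + √(410881 + (-328/15)²))*(-1/244620) = (-203997 + √(410881 + 107584/225))*(-1/244620) = (-203997 + √(92555809/225))*(-1/244620) = (-203997 + √92555809/15)*(-1/244620) = 67999/81540 - √92555809/3669300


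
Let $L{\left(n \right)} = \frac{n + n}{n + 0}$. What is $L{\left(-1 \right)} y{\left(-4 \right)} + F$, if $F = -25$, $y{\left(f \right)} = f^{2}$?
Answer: $7$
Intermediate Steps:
$L{\left(n \right)} = 2$ ($L{\left(n \right)} = \frac{2 n}{n} = 2$)
$L{\left(-1 \right)} y{\left(-4 \right)} + F = 2 \left(-4\right)^{2} - 25 = 2 \cdot 16 - 25 = 32 - 25 = 7$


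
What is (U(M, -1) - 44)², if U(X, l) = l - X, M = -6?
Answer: 1521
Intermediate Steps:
(U(M, -1) - 44)² = ((-1 - 1*(-6)) - 44)² = ((-1 + 6) - 44)² = (5 - 44)² = (-39)² = 1521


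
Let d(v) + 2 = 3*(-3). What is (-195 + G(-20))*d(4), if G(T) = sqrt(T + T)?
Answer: 2145 - 22*I*sqrt(10) ≈ 2145.0 - 69.57*I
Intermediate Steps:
G(T) = sqrt(2)*sqrt(T) (G(T) = sqrt(2*T) = sqrt(2)*sqrt(T))
d(v) = -11 (d(v) = -2 + 3*(-3) = -2 - 9 = -11)
(-195 + G(-20))*d(4) = (-195 + sqrt(2)*sqrt(-20))*(-11) = (-195 + sqrt(2)*(2*I*sqrt(5)))*(-11) = (-195 + 2*I*sqrt(10))*(-11) = 2145 - 22*I*sqrt(10)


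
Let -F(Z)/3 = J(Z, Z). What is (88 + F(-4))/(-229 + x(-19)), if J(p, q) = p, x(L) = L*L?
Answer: 25/33 ≈ 0.75758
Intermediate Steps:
x(L) = L**2
F(Z) = -3*Z
(88 + F(-4))/(-229 + x(-19)) = (88 - 3*(-4))/(-229 + (-19)**2) = (88 + 12)/(-229 + 361) = 100/132 = 100*(1/132) = 25/33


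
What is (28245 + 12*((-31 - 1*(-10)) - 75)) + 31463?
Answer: 58556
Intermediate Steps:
(28245 + 12*((-31 - 1*(-10)) - 75)) + 31463 = (28245 + 12*((-31 + 10) - 75)) + 31463 = (28245 + 12*(-21 - 75)) + 31463 = (28245 + 12*(-96)) + 31463 = (28245 - 1152) + 31463 = 27093 + 31463 = 58556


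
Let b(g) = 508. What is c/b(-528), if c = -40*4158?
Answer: -41580/127 ≈ -327.40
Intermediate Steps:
c = -166320
c/b(-528) = -166320/508 = -166320*1/508 = -41580/127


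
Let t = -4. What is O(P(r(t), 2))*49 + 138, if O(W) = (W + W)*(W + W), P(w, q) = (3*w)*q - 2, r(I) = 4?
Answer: 95002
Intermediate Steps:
P(w, q) = -2 + 3*q*w (P(w, q) = 3*q*w - 2 = -2 + 3*q*w)
O(W) = 4*W² (O(W) = (2*W)*(2*W) = 4*W²)
O(P(r(t), 2))*49 + 138 = (4*(-2 + 3*2*4)²)*49 + 138 = (4*(-2 + 24)²)*49 + 138 = (4*22²)*49 + 138 = (4*484)*49 + 138 = 1936*49 + 138 = 94864 + 138 = 95002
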